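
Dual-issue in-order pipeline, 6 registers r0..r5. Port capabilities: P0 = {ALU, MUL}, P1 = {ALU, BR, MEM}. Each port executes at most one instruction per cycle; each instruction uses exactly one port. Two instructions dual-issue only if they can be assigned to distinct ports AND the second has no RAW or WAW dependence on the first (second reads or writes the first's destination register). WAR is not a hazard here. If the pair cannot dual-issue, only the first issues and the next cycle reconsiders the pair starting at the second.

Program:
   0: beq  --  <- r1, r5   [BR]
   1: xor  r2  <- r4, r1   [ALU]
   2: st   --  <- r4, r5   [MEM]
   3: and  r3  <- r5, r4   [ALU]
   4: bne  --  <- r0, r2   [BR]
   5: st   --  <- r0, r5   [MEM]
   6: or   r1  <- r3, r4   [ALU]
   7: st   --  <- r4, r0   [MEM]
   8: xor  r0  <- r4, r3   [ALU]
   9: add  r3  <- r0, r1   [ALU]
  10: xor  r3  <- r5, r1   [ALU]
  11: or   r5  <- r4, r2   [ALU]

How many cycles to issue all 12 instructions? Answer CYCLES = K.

CYCLES = 7

c0: i0/i1 beq;xor  dual
c1: i2/i3 st;and  dual
c2: i4 bne  no-port BR/MEM
c3: i5/i6 st;or  dual
c4: i7/i8 st;xor  dual
c5: i9 add  WAW r3
c6: i10/i11 xor;or  dual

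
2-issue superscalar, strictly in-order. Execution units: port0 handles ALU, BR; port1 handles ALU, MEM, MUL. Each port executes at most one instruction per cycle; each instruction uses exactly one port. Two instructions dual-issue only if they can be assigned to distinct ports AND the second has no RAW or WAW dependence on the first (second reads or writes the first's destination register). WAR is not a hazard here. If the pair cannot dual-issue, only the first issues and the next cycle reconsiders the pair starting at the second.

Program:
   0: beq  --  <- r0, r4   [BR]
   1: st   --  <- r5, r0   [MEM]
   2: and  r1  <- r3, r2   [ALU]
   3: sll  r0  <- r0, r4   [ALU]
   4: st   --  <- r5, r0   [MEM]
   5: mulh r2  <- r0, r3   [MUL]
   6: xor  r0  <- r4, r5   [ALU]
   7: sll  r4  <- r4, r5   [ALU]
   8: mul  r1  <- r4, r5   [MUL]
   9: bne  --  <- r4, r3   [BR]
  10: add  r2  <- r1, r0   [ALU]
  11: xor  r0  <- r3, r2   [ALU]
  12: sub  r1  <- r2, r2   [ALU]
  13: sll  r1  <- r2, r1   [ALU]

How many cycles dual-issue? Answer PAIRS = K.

  cy0 -> i0,i1 (beq.BR/st.MEM) 2-wide
  cy1 -> i2,i3 (and.ALU/sll.ALU) 2-wide
  cy2 -> i4 (st.MEM) no-port MEM/MUL
  cy3 -> i5,i6 (mulh.MUL/xor.ALU) 2-wide
  cy4 -> i7 (sll.ALU) RAW r4
  cy5 -> i8,i9 (mul.MUL/bne.BR) 2-wide
  cy6 -> i10 (add.ALU) RAW r2
  cy7 -> i11,i12 (xor.ALU/sub.ALU) 2-wide
  cy8 -> i13 (sll.ALU) tail

PAIRS = 5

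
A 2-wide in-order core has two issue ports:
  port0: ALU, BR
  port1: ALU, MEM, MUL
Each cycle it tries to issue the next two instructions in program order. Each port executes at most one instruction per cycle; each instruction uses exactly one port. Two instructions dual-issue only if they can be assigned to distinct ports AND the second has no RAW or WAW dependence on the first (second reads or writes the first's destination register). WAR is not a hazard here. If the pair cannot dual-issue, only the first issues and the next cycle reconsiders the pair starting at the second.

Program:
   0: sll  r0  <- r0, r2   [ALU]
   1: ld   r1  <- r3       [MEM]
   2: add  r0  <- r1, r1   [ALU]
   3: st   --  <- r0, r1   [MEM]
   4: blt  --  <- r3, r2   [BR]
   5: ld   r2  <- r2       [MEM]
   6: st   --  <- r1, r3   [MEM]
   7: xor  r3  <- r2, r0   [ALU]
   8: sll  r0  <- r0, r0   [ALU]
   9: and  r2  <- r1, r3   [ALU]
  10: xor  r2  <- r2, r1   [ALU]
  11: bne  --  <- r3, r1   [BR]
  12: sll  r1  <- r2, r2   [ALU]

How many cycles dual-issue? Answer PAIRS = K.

PAIRS = 5

t=0 i0&i1:sll/ld ; dual
t=1 i2:add ; RAW r0
t=2 i3&i4:st/blt ; dual
t=3 i5:ld ; no-port MEM/MEM
t=4 i6&i7:st/xor ; dual
t=5 i8&i9:sll/and ; dual
t=6 i10&i11:xor/bne ; dual
t=7 i12:sll ; tail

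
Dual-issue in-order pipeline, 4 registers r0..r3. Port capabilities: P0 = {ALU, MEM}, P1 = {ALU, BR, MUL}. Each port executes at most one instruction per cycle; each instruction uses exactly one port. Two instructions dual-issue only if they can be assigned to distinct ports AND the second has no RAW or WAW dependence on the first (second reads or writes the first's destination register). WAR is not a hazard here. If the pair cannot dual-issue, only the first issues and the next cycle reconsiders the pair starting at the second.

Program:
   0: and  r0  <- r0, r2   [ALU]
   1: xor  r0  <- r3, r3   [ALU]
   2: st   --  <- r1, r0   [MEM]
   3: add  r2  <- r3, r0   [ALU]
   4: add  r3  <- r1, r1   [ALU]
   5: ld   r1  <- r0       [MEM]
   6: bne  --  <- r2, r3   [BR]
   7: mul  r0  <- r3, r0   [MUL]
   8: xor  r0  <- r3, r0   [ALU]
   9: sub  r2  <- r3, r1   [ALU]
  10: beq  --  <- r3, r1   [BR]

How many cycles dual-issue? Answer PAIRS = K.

[0] i0  and  -- WAW r0
[1] i1  xor  -- RAW r0
[2] i2,i3  st/add  -- 2-wide
[3] i4,i5  add/ld  -- 2-wide
[4] i6  bne  -- no-port BR/MUL
[5] i7  mul  -- RAW+WAW r0
[6] i8,i9  xor/sub  -- 2-wide
[7] i10  beq  -- tail

PAIRS = 3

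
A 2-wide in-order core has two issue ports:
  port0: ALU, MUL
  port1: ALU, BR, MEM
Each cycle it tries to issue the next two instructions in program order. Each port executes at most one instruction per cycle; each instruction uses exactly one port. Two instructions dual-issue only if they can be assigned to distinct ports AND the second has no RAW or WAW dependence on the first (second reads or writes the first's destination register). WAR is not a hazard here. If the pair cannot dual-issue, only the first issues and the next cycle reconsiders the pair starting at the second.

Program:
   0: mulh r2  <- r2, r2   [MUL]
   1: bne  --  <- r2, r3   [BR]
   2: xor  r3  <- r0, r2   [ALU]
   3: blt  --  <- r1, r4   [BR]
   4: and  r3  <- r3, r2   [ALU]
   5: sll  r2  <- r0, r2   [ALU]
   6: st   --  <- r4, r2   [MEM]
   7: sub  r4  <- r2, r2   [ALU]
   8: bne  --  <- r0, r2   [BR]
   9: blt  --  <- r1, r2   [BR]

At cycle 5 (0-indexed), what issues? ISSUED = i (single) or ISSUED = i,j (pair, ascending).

ISSUED = 8

#0 head=0: mulh i0 RAW r2
#1 head=1: bne+xor i1/i2 2-wide
#2 head=3: blt+and i3/i4 2-wide
#3 head=5: sll i5 RAW r2
#4 head=6: st+sub i6/i7 2-wide
#5 head=8: bne i8 no-port BR/BR
#6 head=9: blt i9 tail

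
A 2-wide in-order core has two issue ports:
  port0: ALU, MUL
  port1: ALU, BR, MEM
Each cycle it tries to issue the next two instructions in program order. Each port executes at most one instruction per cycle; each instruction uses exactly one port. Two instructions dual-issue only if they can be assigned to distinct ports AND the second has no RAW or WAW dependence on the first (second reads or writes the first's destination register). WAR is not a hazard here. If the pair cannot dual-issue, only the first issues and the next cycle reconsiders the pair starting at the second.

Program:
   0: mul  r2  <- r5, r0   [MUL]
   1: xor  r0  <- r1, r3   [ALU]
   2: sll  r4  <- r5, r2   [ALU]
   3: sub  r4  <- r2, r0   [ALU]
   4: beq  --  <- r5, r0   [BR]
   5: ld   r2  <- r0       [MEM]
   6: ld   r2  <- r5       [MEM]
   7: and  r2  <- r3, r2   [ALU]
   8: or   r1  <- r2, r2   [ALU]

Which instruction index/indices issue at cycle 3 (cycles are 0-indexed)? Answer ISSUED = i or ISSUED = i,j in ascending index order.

ISSUED = 5

c0: i0/i1 mul/xor  dual
c1: i2 sll  WAW r4
c2: i3/i4 sub/beq  dual
c3: i5 ld  no-port MEM/MEM
c4: i6 ld  RAW+WAW r2
c5: i7 and  RAW r2
c6: i8 or  tail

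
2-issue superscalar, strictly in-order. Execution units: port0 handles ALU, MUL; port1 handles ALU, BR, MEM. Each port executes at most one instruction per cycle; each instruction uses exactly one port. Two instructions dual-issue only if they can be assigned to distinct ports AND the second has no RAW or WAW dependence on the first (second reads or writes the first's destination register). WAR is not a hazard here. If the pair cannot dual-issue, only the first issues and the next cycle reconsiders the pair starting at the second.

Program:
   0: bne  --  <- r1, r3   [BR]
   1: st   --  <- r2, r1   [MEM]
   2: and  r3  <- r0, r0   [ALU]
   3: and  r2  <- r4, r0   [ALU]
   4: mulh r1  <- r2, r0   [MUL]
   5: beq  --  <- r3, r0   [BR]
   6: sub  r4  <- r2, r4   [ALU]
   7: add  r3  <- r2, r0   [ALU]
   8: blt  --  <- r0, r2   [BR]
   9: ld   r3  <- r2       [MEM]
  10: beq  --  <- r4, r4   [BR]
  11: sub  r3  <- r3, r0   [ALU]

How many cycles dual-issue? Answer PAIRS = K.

#0 head=0: bne i0 no-port BR/MEM
#1 head=1: st;and i1/i2 dual
#2 head=3: and i3 RAW r2
#3 head=4: mulh;beq i4/i5 dual
#4 head=6: sub;add i6/i7 dual
#5 head=8: blt i8 no-port BR/MEM
#6 head=9: ld i9 no-port MEM/BR
#7 head=10: beq;sub i10/i11 dual

PAIRS = 4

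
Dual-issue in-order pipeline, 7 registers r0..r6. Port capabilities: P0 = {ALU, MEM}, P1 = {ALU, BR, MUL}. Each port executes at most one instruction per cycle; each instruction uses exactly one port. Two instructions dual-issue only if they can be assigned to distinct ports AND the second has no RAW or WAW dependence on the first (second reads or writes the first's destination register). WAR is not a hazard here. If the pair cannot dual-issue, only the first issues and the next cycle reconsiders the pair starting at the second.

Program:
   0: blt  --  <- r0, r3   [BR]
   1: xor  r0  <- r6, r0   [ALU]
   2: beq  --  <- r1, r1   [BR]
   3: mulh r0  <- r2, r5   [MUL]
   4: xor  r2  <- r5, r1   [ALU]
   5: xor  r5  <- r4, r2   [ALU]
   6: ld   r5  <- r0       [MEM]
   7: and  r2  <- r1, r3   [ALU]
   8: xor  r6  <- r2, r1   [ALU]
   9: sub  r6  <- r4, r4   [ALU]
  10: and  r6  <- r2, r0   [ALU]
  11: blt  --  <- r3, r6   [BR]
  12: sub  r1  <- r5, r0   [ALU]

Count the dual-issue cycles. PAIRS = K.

PAIRS = 4

t=0 i0,i1:blt.BR;xor.ALU ; pair
t=1 i2:beq.BR ; no-port BR/MUL
t=2 i3,i4:mulh.MUL;xor.ALU ; pair
t=3 i5:xor.ALU ; WAW r5
t=4 i6,i7:ld.MEM;and.ALU ; pair
t=5 i8:xor.ALU ; WAW r6
t=6 i9:sub.ALU ; WAW r6
t=7 i10:and.ALU ; RAW r6
t=8 i11,i12:blt.BR;sub.ALU ; pair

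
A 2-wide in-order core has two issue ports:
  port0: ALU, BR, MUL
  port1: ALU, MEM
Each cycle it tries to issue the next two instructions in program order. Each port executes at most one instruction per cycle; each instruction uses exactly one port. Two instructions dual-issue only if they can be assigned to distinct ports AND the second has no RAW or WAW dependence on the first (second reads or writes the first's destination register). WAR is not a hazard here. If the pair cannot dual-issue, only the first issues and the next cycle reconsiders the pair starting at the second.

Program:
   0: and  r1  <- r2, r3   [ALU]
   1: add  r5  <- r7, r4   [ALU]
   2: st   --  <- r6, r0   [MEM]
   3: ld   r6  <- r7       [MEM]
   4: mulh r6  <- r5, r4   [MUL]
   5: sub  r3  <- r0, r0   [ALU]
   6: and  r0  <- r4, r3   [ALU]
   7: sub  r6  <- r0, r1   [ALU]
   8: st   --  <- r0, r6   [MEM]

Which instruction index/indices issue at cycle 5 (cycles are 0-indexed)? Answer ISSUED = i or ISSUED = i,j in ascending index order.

ISSUED = 7

t=0 i0&i1:and.ALU/add.ALU ; 2-wide
t=1 i2:st.MEM ; no-port MEM/MEM
t=2 i3:ld.MEM ; WAW r6
t=3 i4&i5:mulh.MUL/sub.ALU ; 2-wide
t=4 i6:and.ALU ; RAW r0
t=5 i7:sub.ALU ; RAW r6
t=6 i8:st.MEM ; tail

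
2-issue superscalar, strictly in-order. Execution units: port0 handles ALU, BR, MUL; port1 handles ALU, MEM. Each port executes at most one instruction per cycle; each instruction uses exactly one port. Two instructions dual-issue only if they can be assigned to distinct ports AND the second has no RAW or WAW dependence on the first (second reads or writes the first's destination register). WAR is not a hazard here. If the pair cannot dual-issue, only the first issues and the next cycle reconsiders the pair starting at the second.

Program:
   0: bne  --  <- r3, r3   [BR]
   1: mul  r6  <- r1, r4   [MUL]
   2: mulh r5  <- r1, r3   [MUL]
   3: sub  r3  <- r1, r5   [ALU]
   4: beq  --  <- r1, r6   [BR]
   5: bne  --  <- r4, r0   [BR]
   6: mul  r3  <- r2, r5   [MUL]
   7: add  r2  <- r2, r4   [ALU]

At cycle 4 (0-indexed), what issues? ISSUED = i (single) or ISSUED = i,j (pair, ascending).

t=0 i0:bne ; no-port BR/MUL
t=1 i1:mul ; no-port MUL/MUL
t=2 i2:mulh ; RAW r5
t=3 i3+i4:sub beq ; 2-wide
t=4 i5:bne ; no-port BR/MUL
t=5 i6+i7:mul add ; 2-wide

ISSUED = 5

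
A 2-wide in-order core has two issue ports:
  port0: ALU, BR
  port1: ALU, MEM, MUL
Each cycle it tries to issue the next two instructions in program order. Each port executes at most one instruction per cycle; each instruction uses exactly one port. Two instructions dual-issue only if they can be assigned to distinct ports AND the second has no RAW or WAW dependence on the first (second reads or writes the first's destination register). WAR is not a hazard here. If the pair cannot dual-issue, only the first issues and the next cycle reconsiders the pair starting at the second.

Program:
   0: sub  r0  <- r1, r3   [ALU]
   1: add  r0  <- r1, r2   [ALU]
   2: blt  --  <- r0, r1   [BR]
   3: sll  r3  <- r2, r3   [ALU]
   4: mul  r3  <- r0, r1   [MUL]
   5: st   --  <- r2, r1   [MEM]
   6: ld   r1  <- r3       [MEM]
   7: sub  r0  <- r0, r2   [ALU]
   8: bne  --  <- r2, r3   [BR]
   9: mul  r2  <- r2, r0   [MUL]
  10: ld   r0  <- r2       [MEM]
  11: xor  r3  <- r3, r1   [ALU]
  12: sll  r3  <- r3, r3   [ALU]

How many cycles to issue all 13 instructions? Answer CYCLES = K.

t=0 i0:sub ; WAW r0
t=1 i1:add ; RAW r0
t=2 i2/i3:blt/sll ; pair
t=3 i4:mul ; no-port MUL/MEM
t=4 i5:st ; no-port MEM/MEM
t=5 i6/i7:ld/sub ; pair
t=6 i8/i9:bne/mul ; pair
t=7 i10/i11:ld/xor ; pair
t=8 i12:sll ; tail

CYCLES = 9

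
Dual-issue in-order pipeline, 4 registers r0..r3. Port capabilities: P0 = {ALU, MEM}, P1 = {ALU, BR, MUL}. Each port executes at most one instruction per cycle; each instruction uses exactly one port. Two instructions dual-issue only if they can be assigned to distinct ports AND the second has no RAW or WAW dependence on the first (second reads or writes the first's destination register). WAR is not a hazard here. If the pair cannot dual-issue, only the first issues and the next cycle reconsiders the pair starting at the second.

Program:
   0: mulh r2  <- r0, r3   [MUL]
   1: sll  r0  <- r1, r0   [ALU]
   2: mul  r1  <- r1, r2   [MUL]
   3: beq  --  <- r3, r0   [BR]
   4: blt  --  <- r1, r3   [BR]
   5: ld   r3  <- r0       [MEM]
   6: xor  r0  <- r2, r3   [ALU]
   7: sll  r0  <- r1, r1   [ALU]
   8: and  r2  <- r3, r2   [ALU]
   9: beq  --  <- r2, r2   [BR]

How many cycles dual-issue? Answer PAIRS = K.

PAIRS = 3

[0] i0&i1  mulh.MUL sll.ALU  -- dual
[1] i2  mul.MUL  -- no-port MUL/BR
[2] i3  beq.BR  -- no-port BR/BR
[3] i4&i5  blt.BR ld.MEM  -- dual
[4] i6  xor.ALU  -- WAW r0
[5] i7&i8  sll.ALU and.ALU  -- dual
[6] i9  beq.BR  -- tail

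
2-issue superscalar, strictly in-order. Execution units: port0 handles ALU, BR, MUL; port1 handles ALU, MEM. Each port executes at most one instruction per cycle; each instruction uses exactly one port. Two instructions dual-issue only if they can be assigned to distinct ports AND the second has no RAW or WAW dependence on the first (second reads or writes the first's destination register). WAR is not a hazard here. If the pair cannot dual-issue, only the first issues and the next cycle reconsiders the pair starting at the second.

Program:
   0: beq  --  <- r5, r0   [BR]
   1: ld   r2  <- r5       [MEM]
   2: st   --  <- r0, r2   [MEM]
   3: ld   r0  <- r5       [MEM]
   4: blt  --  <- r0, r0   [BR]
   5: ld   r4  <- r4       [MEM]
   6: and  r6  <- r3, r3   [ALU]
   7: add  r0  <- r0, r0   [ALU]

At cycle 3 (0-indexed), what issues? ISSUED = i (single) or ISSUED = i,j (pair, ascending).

ISSUED = 4,5

[0] i0,i1  beq;ld  -- pair
[1] i2  st  -- no-port MEM/MEM
[2] i3  ld  -- RAW r0
[3] i4,i5  blt;ld  -- pair
[4] i6,i7  and;add  -- pair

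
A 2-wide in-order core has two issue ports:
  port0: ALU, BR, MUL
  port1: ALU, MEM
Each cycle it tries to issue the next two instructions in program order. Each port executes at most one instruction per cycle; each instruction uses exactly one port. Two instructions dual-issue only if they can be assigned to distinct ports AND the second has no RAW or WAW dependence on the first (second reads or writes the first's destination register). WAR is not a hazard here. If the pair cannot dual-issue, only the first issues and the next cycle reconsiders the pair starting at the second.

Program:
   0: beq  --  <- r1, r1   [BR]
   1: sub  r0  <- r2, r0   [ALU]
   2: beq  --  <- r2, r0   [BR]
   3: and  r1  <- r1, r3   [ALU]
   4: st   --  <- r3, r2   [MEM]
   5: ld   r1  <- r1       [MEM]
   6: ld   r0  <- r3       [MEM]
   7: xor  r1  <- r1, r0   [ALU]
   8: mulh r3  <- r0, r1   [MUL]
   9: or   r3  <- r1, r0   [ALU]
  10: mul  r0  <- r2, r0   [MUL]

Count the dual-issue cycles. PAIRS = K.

c0: i0,i1 beq/sub  dual
c1: i2,i3 beq/and  dual
c2: i4 st  no-port MEM/MEM
c3: i5 ld  no-port MEM/MEM
c4: i6 ld  RAW r0
c5: i7 xor  RAW r1
c6: i8 mulh  WAW r3
c7: i9,i10 or/mul  dual

PAIRS = 3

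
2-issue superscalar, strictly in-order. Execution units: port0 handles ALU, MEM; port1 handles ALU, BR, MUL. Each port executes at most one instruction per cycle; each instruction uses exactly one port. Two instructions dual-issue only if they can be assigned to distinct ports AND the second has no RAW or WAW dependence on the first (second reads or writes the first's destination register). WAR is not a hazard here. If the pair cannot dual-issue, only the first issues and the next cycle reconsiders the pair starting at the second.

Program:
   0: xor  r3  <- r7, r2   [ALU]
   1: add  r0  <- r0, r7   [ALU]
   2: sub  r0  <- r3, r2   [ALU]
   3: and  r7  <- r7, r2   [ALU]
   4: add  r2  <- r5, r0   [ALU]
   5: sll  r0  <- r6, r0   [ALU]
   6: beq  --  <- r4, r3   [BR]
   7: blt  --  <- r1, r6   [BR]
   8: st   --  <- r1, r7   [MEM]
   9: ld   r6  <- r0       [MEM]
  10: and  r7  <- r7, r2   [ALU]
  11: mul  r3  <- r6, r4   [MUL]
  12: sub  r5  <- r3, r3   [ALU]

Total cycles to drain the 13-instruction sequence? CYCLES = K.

CYCLES = 8

0. xor.ALU/add.ALU @i0&i1  | dual
1. sub.ALU/and.ALU @i2&i3  | dual
2. add.ALU/sll.ALU @i4&i5  | dual
3. beq.BR @i6  | no-port BR/BR
4. blt.BR/st.MEM @i7&i8  | dual
5. ld.MEM/and.ALU @i9&i10  | dual
6. mul.MUL @i11  | RAW r3
7. sub.ALU @i12  | tail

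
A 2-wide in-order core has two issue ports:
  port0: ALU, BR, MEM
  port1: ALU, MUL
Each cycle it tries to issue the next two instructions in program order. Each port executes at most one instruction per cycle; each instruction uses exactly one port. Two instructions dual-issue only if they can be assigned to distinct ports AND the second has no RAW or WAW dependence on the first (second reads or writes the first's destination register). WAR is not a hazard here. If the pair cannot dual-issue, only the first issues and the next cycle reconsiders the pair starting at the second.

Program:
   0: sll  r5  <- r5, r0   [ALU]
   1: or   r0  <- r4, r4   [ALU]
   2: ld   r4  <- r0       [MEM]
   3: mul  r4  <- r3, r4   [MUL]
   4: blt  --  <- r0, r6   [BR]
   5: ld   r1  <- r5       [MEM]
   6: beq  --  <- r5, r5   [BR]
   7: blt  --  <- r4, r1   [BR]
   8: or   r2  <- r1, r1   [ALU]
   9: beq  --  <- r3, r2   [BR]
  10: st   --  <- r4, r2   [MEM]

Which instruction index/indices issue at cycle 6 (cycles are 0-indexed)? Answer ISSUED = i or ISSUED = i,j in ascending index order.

ISSUED = 9

  cy0 -> i0&i1 (sll/or) pair
  cy1 -> i2 (ld) RAW+WAW r4
  cy2 -> i3&i4 (mul/blt) pair
  cy3 -> i5 (ld) no-port MEM/BR
  cy4 -> i6 (beq) no-port BR/BR
  cy5 -> i7&i8 (blt/or) pair
  cy6 -> i9 (beq) no-port BR/MEM
  cy7 -> i10 (st) tail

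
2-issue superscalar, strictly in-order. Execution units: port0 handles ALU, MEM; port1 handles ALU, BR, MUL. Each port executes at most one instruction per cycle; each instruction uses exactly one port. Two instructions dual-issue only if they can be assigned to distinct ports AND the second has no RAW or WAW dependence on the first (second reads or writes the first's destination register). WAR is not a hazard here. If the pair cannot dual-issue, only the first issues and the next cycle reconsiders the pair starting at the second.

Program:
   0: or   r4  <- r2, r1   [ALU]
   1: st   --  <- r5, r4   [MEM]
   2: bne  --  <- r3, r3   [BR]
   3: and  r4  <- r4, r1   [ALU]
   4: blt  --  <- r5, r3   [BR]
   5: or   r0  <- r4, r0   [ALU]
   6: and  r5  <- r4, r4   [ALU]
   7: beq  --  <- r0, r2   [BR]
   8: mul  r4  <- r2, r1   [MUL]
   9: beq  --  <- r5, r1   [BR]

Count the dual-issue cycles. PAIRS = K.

PAIRS = 3

[0] i0  or.ALU  -- RAW r4
[1] i1+i2  st.MEM+bne.BR  -- 2-wide
[2] i3+i4  and.ALU+blt.BR  -- 2-wide
[3] i5+i6  or.ALU+and.ALU  -- 2-wide
[4] i7  beq.BR  -- no-port BR/MUL
[5] i8  mul.MUL  -- no-port MUL/BR
[6] i9  beq.BR  -- tail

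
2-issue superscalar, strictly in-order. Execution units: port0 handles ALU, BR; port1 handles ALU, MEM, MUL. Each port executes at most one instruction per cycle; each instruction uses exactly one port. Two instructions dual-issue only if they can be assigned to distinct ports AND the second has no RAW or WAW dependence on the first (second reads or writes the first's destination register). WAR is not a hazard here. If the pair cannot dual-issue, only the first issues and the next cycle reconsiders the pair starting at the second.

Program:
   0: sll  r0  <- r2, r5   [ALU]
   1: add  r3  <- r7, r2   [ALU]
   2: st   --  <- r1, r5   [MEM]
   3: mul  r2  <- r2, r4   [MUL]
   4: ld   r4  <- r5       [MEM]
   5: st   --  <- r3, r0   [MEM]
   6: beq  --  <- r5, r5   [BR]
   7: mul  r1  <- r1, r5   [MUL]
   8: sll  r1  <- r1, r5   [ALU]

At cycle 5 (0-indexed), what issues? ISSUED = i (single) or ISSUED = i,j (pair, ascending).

#0 head=0: sll.ALU;add.ALU i0+i1 pair
#1 head=2: st.MEM i2 no-port MEM/MUL
#2 head=3: mul.MUL i3 no-port MUL/MEM
#3 head=4: ld.MEM i4 no-port MEM/MEM
#4 head=5: st.MEM;beq.BR i5+i6 pair
#5 head=7: mul.MUL i7 RAW+WAW r1
#6 head=8: sll.ALU i8 tail

ISSUED = 7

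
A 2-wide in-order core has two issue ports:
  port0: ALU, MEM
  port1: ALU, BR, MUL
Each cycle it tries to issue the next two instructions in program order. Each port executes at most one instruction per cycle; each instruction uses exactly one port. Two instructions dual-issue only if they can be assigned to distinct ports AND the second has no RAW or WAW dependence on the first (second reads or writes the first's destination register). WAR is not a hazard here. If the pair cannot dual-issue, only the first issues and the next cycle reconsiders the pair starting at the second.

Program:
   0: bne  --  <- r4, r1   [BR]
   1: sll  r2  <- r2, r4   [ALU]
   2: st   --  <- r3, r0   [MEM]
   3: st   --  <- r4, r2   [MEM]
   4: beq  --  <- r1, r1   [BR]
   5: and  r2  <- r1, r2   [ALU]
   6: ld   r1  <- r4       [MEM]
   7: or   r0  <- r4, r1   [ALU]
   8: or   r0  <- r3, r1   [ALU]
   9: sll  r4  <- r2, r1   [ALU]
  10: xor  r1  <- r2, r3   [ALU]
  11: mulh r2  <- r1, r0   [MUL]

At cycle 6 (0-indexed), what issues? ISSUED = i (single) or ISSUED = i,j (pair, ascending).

ISSUED = 10

t=0 i0,i1:bne/sll ; dual
t=1 i2:st ; no-port MEM/MEM
t=2 i3,i4:st/beq ; dual
t=3 i5,i6:and/ld ; dual
t=4 i7:or ; WAW r0
t=5 i8,i9:or/sll ; dual
t=6 i10:xor ; RAW r1
t=7 i11:mulh ; tail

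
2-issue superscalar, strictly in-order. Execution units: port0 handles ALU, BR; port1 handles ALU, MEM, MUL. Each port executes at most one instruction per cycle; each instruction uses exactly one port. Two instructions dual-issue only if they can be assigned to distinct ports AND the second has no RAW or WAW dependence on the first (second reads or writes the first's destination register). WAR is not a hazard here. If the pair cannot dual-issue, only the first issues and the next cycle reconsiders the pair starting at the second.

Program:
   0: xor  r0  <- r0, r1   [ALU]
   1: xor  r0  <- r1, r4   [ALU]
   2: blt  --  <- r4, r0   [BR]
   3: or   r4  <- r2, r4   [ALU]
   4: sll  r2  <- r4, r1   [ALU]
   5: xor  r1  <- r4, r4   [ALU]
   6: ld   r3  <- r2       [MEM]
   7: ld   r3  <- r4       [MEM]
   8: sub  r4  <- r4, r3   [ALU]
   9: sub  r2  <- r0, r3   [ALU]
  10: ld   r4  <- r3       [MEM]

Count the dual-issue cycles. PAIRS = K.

[0] i0  xor.ALU  -- WAW r0
[1] i1  xor.ALU  -- RAW r0
[2] i2/i3  blt.BR+or.ALU  -- dual
[3] i4/i5  sll.ALU+xor.ALU  -- dual
[4] i6  ld.MEM  -- no-port MEM/MEM
[5] i7  ld.MEM  -- RAW r3
[6] i8/i9  sub.ALU+sub.ALU  -- dual
[7] i10  ld.MEM  -- tail

PAIRS = 3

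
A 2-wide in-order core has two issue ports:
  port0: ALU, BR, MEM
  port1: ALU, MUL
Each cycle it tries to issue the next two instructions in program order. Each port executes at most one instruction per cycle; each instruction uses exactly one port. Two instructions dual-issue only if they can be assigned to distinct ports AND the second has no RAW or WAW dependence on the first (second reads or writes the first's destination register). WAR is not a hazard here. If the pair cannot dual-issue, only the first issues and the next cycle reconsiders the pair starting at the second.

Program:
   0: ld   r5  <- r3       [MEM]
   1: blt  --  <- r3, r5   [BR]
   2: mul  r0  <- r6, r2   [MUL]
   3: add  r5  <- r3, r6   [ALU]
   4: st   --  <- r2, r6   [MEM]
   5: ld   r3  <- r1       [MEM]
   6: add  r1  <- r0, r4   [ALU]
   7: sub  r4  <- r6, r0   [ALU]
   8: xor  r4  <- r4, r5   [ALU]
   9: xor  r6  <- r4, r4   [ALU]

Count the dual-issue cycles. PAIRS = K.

0. ld.MEM @i0  | no-port MEM/BR
1. blt.BR+mul.MUL @i1+i2  | pair
2. add.ALU+st.MEM @i3+i4  | pair
3. ld.MEM+add.ALU @i5+i6  | pair
4. sub.ALU @i7  | RAW+WAW r4
5. xor.ALU @i8  | RAW r4
6. xor.ALU @i9  | tail

PAIRS = 3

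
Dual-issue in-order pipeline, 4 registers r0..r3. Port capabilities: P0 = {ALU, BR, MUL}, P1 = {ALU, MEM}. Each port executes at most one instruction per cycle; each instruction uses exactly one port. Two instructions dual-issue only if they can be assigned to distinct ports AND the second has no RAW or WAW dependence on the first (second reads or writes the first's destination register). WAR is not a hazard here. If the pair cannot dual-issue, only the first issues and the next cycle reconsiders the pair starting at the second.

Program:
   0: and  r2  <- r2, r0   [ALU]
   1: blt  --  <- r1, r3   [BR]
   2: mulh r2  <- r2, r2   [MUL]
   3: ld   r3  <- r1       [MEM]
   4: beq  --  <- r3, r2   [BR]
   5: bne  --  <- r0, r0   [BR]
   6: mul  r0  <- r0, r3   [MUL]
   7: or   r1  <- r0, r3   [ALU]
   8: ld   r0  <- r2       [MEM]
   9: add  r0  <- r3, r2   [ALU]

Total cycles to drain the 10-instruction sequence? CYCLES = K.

[0] i0+i1  and.ALU blt.BR  -- dual
[1] i2+i3  mulh.MUL ld.MEM  -- dual
[2] i4  beq.BR  -- no-port BR/BR
[3] i5  bne.BR  -- no-port BR/MUL
[4] i6  mul.MUL  -- RAW r0
[5] i7+i8  or.ALU ld.MEM  -- dual
[6] i9  add.ALU  -- tail

CYCLES = 7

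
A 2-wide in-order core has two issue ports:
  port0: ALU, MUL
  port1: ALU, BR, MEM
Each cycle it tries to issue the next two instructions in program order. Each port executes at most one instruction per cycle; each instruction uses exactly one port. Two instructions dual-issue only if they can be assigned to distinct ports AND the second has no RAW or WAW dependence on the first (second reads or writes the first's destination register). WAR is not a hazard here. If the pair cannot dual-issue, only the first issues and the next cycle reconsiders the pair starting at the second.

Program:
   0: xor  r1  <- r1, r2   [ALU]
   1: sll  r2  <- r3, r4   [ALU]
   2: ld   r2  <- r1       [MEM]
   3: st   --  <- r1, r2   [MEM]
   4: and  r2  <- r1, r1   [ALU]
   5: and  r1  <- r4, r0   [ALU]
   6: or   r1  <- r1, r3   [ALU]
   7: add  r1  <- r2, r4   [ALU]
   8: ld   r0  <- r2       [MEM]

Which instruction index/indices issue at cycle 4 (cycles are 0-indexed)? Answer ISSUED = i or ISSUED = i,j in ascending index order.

[0] i0&i1  xor;sll  -- 2-wide
[1] i2  ld  -- no-port MEM/MEM
[2] i3&i4  st;and  -- 2-wide
[3] i5  and  -- RAW+WAW r1
[4] i6  or  -- WAW r1
[5] i7&i8  add;ld  -- 2-wide

ISSUED = 6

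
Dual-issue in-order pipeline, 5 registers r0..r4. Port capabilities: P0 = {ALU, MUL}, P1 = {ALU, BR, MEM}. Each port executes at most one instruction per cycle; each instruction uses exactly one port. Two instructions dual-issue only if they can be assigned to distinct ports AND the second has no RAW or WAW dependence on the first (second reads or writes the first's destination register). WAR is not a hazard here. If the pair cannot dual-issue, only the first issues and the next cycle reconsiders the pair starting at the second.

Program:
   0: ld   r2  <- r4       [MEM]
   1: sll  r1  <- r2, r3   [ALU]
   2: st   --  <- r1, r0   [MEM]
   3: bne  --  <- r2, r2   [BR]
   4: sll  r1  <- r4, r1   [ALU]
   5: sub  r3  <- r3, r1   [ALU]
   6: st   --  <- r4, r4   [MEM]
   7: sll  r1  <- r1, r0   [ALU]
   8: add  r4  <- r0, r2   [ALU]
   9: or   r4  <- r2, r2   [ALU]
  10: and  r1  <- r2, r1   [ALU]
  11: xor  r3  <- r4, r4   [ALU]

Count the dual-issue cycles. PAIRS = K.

t=0 i0:ld.MEM ; RAW r2
t=1 i1:sll.ALU ; RAW r1
t=2 i2:st.MEM ; no-port MEM/BR
t=3 i3&i4:bne.BR sll.ALU ; dual
t=4 i5&i6:sub.ALU st.MEM ; dual
t=5 i7&i8:sll.ALU add.ALU ; dual
t=6 i9&i10:or.ALU and.ALU ; dual
t=7 i11:xor.ALU ; tail

PAIRS = 4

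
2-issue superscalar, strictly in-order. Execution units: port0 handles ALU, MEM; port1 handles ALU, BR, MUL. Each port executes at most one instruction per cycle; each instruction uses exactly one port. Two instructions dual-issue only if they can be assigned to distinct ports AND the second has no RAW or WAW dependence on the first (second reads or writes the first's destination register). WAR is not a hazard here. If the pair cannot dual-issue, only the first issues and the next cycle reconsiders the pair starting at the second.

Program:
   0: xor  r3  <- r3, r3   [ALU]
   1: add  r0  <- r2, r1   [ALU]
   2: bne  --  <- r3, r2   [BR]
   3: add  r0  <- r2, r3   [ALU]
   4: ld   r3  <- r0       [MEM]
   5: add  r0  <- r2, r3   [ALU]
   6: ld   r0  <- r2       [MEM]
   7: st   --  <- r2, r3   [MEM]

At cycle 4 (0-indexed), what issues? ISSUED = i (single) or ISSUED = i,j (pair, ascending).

ISSUED = 6

t=0 i0/i1:xor.ALU;add.ALU ; pair
t=1 i2/i3:bne.BR;add.ALU ; pair
t=2 i4:ld.MEM ; RAW r3
t=3 i5:add.ALU ; WAW r0
t=4 i6:ld.MEM ; no-port MEM/MEM
t=5 i7:st.MEM ; tail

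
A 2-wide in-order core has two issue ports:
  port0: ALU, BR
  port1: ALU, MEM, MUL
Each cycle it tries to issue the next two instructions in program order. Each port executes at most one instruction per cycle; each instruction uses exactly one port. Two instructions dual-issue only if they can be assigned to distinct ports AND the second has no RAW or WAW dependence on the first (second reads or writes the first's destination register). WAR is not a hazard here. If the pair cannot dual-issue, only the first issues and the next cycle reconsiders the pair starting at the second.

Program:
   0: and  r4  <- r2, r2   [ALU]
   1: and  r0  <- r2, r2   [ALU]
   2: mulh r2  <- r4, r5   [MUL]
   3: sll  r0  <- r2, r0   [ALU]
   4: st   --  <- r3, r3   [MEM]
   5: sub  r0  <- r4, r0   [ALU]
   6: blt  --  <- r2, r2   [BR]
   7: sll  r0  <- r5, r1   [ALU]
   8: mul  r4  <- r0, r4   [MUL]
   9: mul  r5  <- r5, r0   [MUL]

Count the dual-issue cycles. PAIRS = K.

t=0 i0,i1:and.ALU and.ALU ; dual
t=1 i2:mulh.MUL ; RAW r2
t=2 i3,i4:sll.ALU st.MEM ; dual
t=3 i5,i6:sub.ALU blt.BR ; dual
t=4 i7:sll.ALU ; RAW r0
t=5 i8:mul.MUL ; no-port MUL/MUL
t=6 i9:mul.MUL ; tail

PAIRS = 3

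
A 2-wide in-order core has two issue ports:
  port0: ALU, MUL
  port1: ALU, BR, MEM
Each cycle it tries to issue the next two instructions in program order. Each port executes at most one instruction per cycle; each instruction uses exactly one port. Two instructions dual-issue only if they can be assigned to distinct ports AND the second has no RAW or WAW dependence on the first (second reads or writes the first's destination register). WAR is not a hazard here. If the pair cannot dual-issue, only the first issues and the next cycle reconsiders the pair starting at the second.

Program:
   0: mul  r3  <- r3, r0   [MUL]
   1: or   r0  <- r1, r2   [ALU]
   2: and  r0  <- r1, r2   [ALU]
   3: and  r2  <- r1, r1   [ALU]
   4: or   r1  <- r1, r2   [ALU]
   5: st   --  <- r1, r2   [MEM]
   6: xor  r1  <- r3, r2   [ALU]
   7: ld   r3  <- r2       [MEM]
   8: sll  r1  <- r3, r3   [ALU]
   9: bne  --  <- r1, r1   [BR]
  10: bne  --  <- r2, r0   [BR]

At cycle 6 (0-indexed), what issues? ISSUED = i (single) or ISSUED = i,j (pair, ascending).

[0] i0,i1  mul;or  -- dual
[1] i2,i3  and;and  -- dual
[2] i4  or  -- RAW r1
[3] i5,i6  st;xor  -- dual
[4] i7  ld  -- RAW r3
[5] i8  sll  -- RAW r1
[6] i9  bne  -- no-port BR/BR
[7] i10  bne  -- tail

ISSUED = 9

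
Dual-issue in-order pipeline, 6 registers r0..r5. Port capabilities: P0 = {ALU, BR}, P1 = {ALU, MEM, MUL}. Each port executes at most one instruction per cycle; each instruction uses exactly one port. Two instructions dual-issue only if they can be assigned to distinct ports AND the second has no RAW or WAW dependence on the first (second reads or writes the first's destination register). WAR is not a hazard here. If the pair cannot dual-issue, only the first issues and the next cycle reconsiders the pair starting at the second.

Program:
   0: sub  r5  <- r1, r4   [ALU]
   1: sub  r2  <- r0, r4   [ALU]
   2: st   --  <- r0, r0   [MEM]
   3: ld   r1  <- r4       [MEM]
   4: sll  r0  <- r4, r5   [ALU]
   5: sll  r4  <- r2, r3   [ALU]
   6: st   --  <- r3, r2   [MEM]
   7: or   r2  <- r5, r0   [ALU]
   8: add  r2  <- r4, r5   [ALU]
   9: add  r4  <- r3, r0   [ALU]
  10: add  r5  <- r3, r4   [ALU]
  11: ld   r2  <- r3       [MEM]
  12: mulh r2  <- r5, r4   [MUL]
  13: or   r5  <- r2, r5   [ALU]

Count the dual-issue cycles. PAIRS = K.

PAIRS = 5

c0: i0&i1 sub;sub  pair
c1: i2 st  no-port MEM/MEM
c2: i3&i4 ld;sll  pair
c3: i5&i6 sll;st  pair
c4: i7 or  WAW r2
c5: i8&i9 add;add  pair
c6: i10&i11 add;ld  pair
c7: i12 mulh  RAW r2
c8: i13 or  tail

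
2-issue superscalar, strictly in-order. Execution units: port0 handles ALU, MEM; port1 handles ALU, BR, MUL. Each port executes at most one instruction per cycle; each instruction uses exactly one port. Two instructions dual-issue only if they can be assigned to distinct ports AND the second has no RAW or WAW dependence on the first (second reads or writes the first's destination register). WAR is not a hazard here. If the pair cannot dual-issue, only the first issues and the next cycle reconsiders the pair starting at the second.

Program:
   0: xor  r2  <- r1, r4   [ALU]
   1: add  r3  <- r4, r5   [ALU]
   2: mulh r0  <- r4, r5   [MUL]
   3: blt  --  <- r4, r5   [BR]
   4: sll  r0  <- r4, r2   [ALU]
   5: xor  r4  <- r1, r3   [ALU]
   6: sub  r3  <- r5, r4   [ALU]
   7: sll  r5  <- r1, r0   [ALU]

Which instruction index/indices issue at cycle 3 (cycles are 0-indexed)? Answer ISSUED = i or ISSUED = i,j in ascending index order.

ISSUED = 5

  cy0 -> i0+i1 (xor add) 2-wide
  cy1 -> i2 (mulh) no-port MUL/BR
  cy2 -> i3+i4 (blt sll) 2-wide
  cy3 -> i5 (xor) RAW r4
  cy4 -> i6+i7 (sub sll) 2-wide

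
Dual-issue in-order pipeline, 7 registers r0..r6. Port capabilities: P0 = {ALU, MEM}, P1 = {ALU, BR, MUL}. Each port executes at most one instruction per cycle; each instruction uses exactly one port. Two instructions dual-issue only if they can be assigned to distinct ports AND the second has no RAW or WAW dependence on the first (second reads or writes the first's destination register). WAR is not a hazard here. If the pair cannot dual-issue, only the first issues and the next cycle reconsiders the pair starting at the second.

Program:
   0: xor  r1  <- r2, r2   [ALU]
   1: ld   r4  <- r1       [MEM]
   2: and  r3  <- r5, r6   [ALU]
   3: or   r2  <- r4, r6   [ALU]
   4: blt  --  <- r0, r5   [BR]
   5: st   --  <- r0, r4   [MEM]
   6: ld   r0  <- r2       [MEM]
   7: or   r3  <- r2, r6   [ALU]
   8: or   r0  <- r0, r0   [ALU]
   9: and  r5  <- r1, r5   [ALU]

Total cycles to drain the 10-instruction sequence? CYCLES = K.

  cy0 -> i0 (xor.ALU) RAW r1
  cy1 -> i1+i2 (ld.MEM/and.ALU) dual
  cy2 -> i3+i4 (or.ALU/blt.BR) dual
  cy3 -> i5 (st.MEM) no-port MEM/MEM
  cy4 -> i6+i7 (ld.MEM/or.ALU) dual
  cy5 -> i8+i9 (or.ALU/and.ALU) dual

CYCLES = 6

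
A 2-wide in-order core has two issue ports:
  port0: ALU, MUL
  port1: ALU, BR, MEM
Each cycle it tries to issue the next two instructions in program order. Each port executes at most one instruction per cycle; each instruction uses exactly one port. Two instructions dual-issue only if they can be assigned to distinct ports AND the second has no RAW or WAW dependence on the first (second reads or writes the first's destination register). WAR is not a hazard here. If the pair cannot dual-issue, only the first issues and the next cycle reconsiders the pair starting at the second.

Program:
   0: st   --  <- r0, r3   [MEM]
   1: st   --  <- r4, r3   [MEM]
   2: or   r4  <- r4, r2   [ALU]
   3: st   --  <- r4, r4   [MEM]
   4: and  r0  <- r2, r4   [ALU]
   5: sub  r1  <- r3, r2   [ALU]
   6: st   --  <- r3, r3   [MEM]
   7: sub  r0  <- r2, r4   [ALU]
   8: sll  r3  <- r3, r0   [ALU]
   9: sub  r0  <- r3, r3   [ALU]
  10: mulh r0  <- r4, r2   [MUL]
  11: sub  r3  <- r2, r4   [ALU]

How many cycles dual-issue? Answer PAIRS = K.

[0] i0  st.MEM  -- no-port MEM/MEM
[1] i1&i2  st.MEM+or.ALU  -- dual
[2] i3&i4  st.MEM+and.ALU  -- dual
[3] i5&i6  sub.ALU+st.MEM  -- dual
[4] i7  sub.ALU  -- RAW r0
[5] i8  sll.ALU  -- RAW r3
[6] i9  sub.ALU  -- WAW r0
[7] i10&i11  mulh.MUL+sub.ALU  -- dual

PAIRS = 4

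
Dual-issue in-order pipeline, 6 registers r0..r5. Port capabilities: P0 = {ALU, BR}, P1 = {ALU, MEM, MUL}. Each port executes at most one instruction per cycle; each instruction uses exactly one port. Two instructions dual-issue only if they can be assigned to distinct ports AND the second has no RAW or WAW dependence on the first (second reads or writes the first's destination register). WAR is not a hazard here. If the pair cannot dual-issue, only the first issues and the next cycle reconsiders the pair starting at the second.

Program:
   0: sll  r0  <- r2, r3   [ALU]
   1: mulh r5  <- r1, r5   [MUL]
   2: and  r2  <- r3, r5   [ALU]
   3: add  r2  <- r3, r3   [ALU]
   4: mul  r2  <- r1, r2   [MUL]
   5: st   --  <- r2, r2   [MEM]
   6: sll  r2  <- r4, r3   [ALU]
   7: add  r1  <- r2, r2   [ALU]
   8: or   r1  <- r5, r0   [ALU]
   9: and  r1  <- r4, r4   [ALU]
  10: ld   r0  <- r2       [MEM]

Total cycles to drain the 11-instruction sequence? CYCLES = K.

CYCLES = 8

0. sll.ALU mulh.MUL @i0+i1  | dual
1. and.ALU @i2  | WAW r2
2. add.ALU @i3  | RAW+WAW r2
3. mul.MUL @i4  | no-port MUL/MEM
4. st.MEM sll.ALU @i5+i6  | dual
5. add.ALU @i7  | WAW r1
6. or.ALU @i8  | WAW r1
7. and.ALU ld.MEM @i9+i10  | dual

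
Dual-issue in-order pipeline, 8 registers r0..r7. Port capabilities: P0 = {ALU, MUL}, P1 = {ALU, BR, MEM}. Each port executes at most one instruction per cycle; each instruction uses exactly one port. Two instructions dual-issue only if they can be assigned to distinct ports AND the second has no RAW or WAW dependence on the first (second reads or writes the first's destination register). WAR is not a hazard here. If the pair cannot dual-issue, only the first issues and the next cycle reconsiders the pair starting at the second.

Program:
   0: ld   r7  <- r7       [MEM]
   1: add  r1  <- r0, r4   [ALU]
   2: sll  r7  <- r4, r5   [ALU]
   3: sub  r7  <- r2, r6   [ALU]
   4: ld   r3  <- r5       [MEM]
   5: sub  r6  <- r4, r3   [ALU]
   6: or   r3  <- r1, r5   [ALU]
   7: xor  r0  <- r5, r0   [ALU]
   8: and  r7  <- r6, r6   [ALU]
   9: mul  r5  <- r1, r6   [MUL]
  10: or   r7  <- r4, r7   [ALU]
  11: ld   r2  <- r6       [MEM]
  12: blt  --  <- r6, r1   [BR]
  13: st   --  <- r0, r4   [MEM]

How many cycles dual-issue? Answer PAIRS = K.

PAIRS = 5

#0 head=0: ld.MEM/add.ALU i0+i1 pair
#1 head=2: sll.ALU i2 WAW r7
#2 head=3: sub.ALU/ld.MEM i3+i4 pair
#3 head=5: sub.ALU/or.ALU i5+i6 pair
#4 head=7: xor.ALU/and.ALU i7+i8 pair
#5 head=9: mul.MUL/or.ALU i9+i10 pair
#6 head=11: ld.MEM i11 no-port MEM/BR
#7 head=12: blt.BR i12 no-port BR/MEM
#8 head=13: st.MEM i13 tail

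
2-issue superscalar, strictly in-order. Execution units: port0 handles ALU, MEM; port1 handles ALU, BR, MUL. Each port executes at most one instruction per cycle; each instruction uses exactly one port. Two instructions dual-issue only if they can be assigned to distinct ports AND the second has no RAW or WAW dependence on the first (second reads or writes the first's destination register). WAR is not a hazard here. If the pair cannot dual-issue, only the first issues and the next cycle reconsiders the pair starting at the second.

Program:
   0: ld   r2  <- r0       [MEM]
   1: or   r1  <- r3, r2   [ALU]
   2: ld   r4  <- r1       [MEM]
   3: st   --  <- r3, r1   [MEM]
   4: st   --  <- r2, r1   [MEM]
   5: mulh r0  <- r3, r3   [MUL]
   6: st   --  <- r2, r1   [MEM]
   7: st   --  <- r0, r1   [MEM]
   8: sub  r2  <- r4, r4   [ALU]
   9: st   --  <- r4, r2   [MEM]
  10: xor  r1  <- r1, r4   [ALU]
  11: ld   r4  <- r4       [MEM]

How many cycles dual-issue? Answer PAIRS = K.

#0 head=0: ld.MEM i0 RAW r2
#1 head=1: or.ALU i1 RAW r1
#2 head=2: ld.MEM i2 no-port MEM/MEM
#3 head=3: st.MEM i3 no-port MEM/MEM
#4 head=4: st.MEM/mulh.MUL i4/i5 pair
#5 head=6: st.MEM i6 no-port MEM/MEM
#6 head=7: st.MEM/sub.ALU i7/i8 pair
#7 head=9: st.MEM/xor.ALU i9/i10 pair
#8 head=11: ld.MEM i11 tail

PAIRS = 3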